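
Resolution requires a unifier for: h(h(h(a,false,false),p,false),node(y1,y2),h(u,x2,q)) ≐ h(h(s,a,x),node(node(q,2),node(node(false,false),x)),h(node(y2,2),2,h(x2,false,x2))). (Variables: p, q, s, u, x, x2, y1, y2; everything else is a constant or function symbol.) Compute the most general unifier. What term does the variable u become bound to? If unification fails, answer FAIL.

node(node(node(false,false),false),2)

Decompose h/3: h(h(a,false,false),p,false) ≐ h(s,a,x),  node(y1,y2) ≐ node(node(q,2),node(node(false,false),x)),  h(u,x2,q) ≐ h(node(y2,2),2,h(x2,false,x2)).
Decompose h/3: h(a,false,false) ≐ s,  p ≐ a,  false ≐ x.
Bind s := h(a,false,false); no other remaining equation mentions s.
Bind p := a; no other remaining equation mentions p.
Bind x := false; substituting into the one remaining equation that mentions x gives: node(y1,y2) ≐ node(node(q,2),node(node(false,false),false)).
Decompose node/2: y1 ≐ node(q,2),  y2 ≐ node(node(false,false),false).
Bind y1 := node(q,2); no other remaining equation mentions y1.
Bind y2 := node(node(false,false),false); substituting into the remaining equation gives: h(u,x2,q) ≐ h(node(node(node(false,false),false),2),2,h(x2,false,x2)).
Decompose h/3: u ≐ node(node(node(false,false),false),2),  x2 ≐ 2,  q ≐ h(x2,false,x2).
Bind u := node(node(node(false,false),false),2); no other remaining equation mentions u.
Bind x2 := 2; substituting into the remaining equation gives: q ≐ h(2,false,2).
Bind q := h(2,false,2). Substituting into the earlier binding gives y1 := node(h(2,false,2),2).
MGU = { s -> h(a,false,false), p -> a, x -> false, y1 -> node(h(2,false,2),2), y2 -> node(node(false,false),false), u -> node(node(node(false,false),false),2), x2 -> 2, q -> h(2,false,2) }, so u -> node(node(node(false,false),false),2).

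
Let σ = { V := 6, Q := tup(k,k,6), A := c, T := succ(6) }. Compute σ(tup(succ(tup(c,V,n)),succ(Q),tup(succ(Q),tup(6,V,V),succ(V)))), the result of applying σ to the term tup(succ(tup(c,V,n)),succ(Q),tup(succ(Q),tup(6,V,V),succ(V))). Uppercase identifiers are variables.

Replace each occurrence of V with 6.
Replace each occurrence of Q with tup(k,k,6).
Result: tup(succ(tup(c,6,n)),succ(tup(k,k,6)),tup(succ(tup(k,k,6)),tup(6,6,6),succ(6))).

tup(succ(tup(c,6,n)),succ(tup(k,k,6)),tup(succ(tup(k,k,6)),tup(6,6,6),succ(6)))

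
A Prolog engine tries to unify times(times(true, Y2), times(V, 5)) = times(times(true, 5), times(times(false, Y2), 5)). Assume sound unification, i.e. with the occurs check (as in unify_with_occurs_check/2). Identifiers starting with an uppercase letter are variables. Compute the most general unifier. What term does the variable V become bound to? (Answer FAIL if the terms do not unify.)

times(false, 5)

Decompose times/2: times(true, Y2) = times(true, 5),  times(V, 5) = times(times(false, Y2), 5).
Decompose times/2: true = true,  Y2 = 5.
Delete trivial equation true = true.
Bind Y2 := 5; substituting into the remaining equation gives: times(V, 5) = times(times(false, 5), 5).
Decompose times/2: V = times(false, 5),  5 = 5.
Bind V := times(false, 5); no other remaining equation mentions V.
Delete trivial equation 5 = 5.
MGU = { Y2 -> 5, V -> times(false, 5) }, so V -> times(false, 5).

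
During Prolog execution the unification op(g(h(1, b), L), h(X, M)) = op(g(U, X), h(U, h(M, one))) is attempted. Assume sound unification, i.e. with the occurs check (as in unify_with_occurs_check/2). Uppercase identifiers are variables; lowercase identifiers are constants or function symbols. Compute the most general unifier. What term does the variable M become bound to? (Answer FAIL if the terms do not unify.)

FAIL

Decompose op/2: g(h(1, b), L) = g(U, X),  h(X, M) = h(U, h(M, one)).
Decompose g/2: h(1, b) = U,  L = X.
Bind U := h(1, b); substituting into the one remaining equation that mentions U gives: h(X, M) = h(h(1, b), h(M, one)).
Bind L := X; no other remaining equation mentions L.
Decompose h/2: X = h(1, b),  M = h(M, one).
Bind X := h(1, b); no other remaining equation mentions X. Substituting into the earlier binding gives L := h(1, b).
Occurs check fails: M occurs in h(M, one); the equation M = h(M, one) has no finite solution.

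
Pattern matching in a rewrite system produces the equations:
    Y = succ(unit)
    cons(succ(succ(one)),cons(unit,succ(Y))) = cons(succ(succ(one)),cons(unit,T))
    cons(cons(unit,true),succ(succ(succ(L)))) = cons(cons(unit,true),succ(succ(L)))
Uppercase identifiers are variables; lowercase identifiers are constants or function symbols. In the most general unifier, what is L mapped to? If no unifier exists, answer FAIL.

Bind Y := succ(unit); substituting into the one remaining equation that mentions Y gives: cons(succ(succ(one)),cons(unit,succ(succ(unit)))) = cons(succ(succ(one)),cons(unit,T)).
Decompose cons/2: succ(succ(one)) = succ(succ(one)),  cons(unit,succ(succ(unit))) = cons(unit,T).
Delete trivial equation succ(succ(one)) = succ(succ(one)).
Decompose cons/2: unit = unit,  succ(succ(unit)) = T.
Delete trivial equation unit = unit.
Bind T := succ(succ(unit)); no other remaining equation mentions T.
Decompose cons/2: cons(unit,true) = cons(unit,true),  succ(succ(succ(L))) = succ(succ(L)).
Delete trivial equation cons(unit,true) = cons(unit,true).
Decompose succ/1: succ(succ(L)) = succ(L).
Decompose succ/1: succ(L) = L.
Occurs check fails: L occurs in succ(L); the equation L = succ(L) has no finite solution.

FAIL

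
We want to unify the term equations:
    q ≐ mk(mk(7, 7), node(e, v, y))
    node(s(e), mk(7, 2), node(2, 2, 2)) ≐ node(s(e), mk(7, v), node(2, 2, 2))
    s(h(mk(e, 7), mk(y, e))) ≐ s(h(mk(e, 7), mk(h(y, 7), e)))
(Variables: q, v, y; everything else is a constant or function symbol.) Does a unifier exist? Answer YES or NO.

NO

Bind q := mk(mk(7, 7), node(e, v, y)); no other remaining equation mentions q.
Decompose node/3: s(e) ≐ s(e),  mk(7, 2) ≐ mk(7, v),  node(2, 2, 2) ≐ node(2, 2, 2).
Delete trivial equation s(e) ≐ s(e).
Decompose mk/2: 7 ≐ 7,  2 ≐ v.
Delete trivial equation 7 ≐ 7.
Bind v := 2; no other remaining equation mentions v. Substituting into the earlier binding gives q := mk(mk(7, 7), node(e, 2, y)).
Delete trivial equation node(2, 2, 2) ≐ node(2, 2, 2).
Decompose s/1: h(mk(e, 7), mk(y, e)) ≐ h(mk(e, 7), mk(h(y, 7), e)).
Decompose h/2: mk(e, 7) ≐ mk(e, 7),  mk(y, e) ≐ mk(h(y, 7), e).
Delete trivial equation mk(e, 7) ≐ mk(e, 7).
Decompose mk/2: y ≐ h(y, 7),  e ≐ e.
Occurs check fails: y occurs in h(y, 7); the equation y ≐ h(y, 7) has no finite solution.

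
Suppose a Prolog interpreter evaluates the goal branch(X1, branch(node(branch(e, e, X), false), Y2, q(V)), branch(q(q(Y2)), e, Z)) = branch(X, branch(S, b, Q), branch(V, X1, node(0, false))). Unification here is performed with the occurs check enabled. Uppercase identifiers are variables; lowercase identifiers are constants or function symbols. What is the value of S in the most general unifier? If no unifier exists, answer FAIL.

node(branch(e, e, e), false)

Decompose branch/3: X1 = X,  branch(node(branch(e, e, X), false), Y2, q(V)) = branch(S, b, Q),  branch(q(q(Y2)), e, Z) = branch(V, X1, node(0, false)).
Bind X1 := X; substituting into the one remaining equation that mentions X1 gives: branch(q(q(Y2)), e, Z) = branch(V, X, node(0, false)).
Decompose branch/3: node(branch(e, e, X), false) = S,  Y2 = b,  q(V) = Q.
Bind S := node(branch(e, e, X), false); no other remaining equation mentions S.
Bind Y2 := b; substituting into the one remaining equation that mentions Y2 gives: branch(q(q(b)), e, Z) = branch(V, X, node(0, false)).
Bind Q := q(V); no other remaining equation mentions Q.
Decompose branch/3: q(q(b)) = V,  e = X,  Z = node(0, false).
Bind V := q(q(b)); no other remaining equation mentions V. Substituting into the earlier binding gives Q := q(q(q(b))).
Bind X := e; no other remaining equation mentions X. Substituting into the earlier bindings gives X1 := e, S := node(branch(e, e, e), false).
Bind Z := node(0, false).
MGU = { X1 ↦ e, S ↦ node(branch(e, e, e), false), Y2 ↦ b, Q ↦ q(q(q(b))), V ↦ q(q(b)), X ↦ e, Z ↦ node(0, false) }, so S ↦ node(branch(e, e, e), false).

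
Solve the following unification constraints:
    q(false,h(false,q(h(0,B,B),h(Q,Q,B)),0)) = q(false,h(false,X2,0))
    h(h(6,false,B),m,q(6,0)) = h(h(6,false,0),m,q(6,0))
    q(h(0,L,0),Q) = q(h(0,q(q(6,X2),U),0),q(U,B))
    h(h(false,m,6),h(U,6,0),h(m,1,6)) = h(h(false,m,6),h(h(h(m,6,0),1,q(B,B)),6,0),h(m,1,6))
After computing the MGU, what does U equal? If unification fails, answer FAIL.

h(h(m,6,0),1,q(0,0))

Decompose q/2: false = false,  h(false,q(h(0,B,B),h(Q,Q,B)),0) = h(false,X2,0).
Delete trivial equation false = false.
Decompose h/3: false = false,  q(h(0,B,B),h(Q,Q,B)) = X2,  0 = 0.
Delete trivial equation false = false.
Bind X2 := q(h(0,B,B),h(Q,Q,B)); substituting into the one remaining equation that mentions X2 gives: q(h(0,L,0),Q) = q(h(0,q(q(6,q(h(0,B,B),h(Q,Q,B))),U),0),q(U,B)).
Delete trivial equation 0 = 0.
Decompose h/3: h(6,false,B) = h(6,false,0),  m = m,  q(6,0) = q(6,0).
Decompose h/3: 6 = 6,  false = false,  B = 0.
Delete trivial equation 6 = 6.
Delete trivial equation false = false.
Bind B := 0; substituting into the 2 remaining equations that mention B gives: q(h(0,L,0),Q) = q(h(0,q(q(6,q(h(0,0,0),h(Q,Q,0))),U),0),q(U,0)),  h(h(false,m,6),h(U,6,0),h(m,1,6)) = h(h(false,m,6),h(h(h(m,6,0),1,q(0,0)),6,0),h(m,1,6)). Substituting into the earlier binding gives X2 := q(h(0,0,0),h(Q,Q,0)).
Delete trivial equation m = m.
Delete trivial equation q(6,0) = q(6,0).
Decompose q/2: h(0,L,0) = h(0,q(q(6,q(h(0,0,0),h(Q,Q,0))),U),0),  Q = q(U,0).
Decompose h/3: 0 = 0,  L = q(q(6,q(h(0,0,0),h(Q,Q,0))),U),  0 = 0.
Delete trivial equation 0 = 0.
Bind L := q(q(6,q(h(0,0,0),h(Q,Q,0))),U); no other remaining equation mentions L.
Delete trivial equation 0 = 0.
Bind Q := q(U,0); no other remaining equation mentions Q. Substituting into the earlier bindings gives X2 := q(h(0,0,0),h(q(U,0),q(U,0),0)), L := q(q(6,q(h(0,0,0),h(q(U,0),q(U,0),0))),U).
Decompose h/3: h(false,m,6) = h(false,m,6),  h(U,6,0) = h(h(h(m,6,0),1,q(0,0)),6,0),  h(m,1,6) = h(m,1,6).
Delete trivial equation h(false,m,6) = h(false,m,6).
Decompose h/3: U = h(h(m,6,0),1,q(0,0)),  6 = 6,  0 = 0.
Bind U := h(h(m,6,0),1,q(0,0)); no other remaining equation mentions U. Substituting into the earlier bindings gives X2 := q(h(0,0,0),h(q(h(h(m,6,0),1,q(0,0)),0),q(h(h(m,6,0),1,q(0,0)),0),0)), L := q(q(6,q(h(0,0,0),h(q(h(h(m,6,0),1,q(0,0)),0),q(h(h(m,6,0),1,q(0,0)),0),0))),h(h(m,6,0),1,q(0,0))), Q := q(h(h(m,6,0),1,q(0,0)),0).
Delete trivial equation 6 = 6.
Delete trivial equation 0 = 0.
Delete trivial equation h(m,1,6) = h(m,1,6).
MGU = { X2 := q(h(0,0,0),h(q(h(h(m,6,0),1,q(0,0)),0),q(h(h(m,6,0),1,q(0,0)),0),0)), B := 0, L := q(q(6,q(h(0,0,0),h(q(h(h(m,6,0),1,q(0,0)),0),q(h(h(m,6,0),1,q(0,0)),0),0))),h(h(m,6,0),1,q(0,0))), Q := q(h(h(m,6,0),1,q(0,0)),0), U := h(h(m,6,0),1,q(0,0)) }, so U := h(h(m,6,0),1,q(0,0)).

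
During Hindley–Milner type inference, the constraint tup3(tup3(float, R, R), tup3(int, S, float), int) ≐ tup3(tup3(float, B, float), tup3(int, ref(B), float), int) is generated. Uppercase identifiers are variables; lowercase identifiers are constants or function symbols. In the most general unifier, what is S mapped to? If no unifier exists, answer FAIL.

Decompose tup3/3: tup3(float, R, R) ≐ tup3(float, B, float),  tup3(int, S, float) ≐ tup3(int, ref(B), float),  int ≐ int.
Decompose tup3/3: float ≐ float,  R ≐ B,  R ≐ float.
Delete trivial equation float ≐ float.
Bind R := B; substituting into the one remaining equation that mentions R gives: B ≐ float.
Bind B := float; substituting into the one remaining equation that mentions B gives: tup3(int, S, float) ≐ tup3(int, ref(float), float). Substituting into the earlier binding gives R := float.
Decompose tup3/3: int ≐ int,  S ≐ ref(float),  float ≐ float.
Delete trivial equation int ≐ int.
Bind S := ref(float); no other remaining equation mentions S.
Delete trivial equation float ≐ float.
Delete trivial equation int ≐ int.
MGU = { R := float, B := float, S := ref(float) }, so S := ref(float).

ref(float)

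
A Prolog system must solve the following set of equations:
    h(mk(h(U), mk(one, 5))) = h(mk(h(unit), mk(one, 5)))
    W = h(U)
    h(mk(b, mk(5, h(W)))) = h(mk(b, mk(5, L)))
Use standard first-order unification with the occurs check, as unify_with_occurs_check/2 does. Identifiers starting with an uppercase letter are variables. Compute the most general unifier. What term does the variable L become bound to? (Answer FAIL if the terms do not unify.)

Decompose h/1: mk(h(U), mk(one, 5)) = mk(h(unit), mk(one, 5)).
Decompose mk/2: h(U) = h(unit),  mk(one, 5) = mk(one, 5).
Decompose h/1: U = unit.
Bind U := unit; substituting into the one remaining equation that mentions U gives: W = h(unit).
Delete trivial equation mk(one, 5) = mk(one, 5).
Bind W := h(unit); substituting into the remaining equation gives: h(mk(b, mk(5, h(h(unit))))) = h(mk(b, mk(5, L))).
Decompose h/1: mk(b, mk(5, h(h(unit)))) = mk(b, mk(5, L)).
Decompose mk/2: b = b,  mk(5, h(h(unit))) = mk(5, L).
Delete trivial equation b = b.
Decompose mk/2: 5 = 5,  h(h(unit)) = L.
Delete trivial equation 5 = 5.
Bind L := h(h(unit)).
MGU = { U = unit, W = h(unit), L = h(h(unit)) }, so L = h(h(unit)).

h(h(unit))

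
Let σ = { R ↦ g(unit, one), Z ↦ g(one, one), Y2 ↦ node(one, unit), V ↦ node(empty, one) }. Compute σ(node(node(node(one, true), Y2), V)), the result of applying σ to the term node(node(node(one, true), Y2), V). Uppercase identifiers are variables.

Replace each occurrence of Y2 with node(one, unit).
Replace each occurrence of V with node(empty, one).
Result: node(node(node(one, true), node(one, unit)), node(empty, one)).

node(node(node(one, true), node(one, unit)), node(empty, one))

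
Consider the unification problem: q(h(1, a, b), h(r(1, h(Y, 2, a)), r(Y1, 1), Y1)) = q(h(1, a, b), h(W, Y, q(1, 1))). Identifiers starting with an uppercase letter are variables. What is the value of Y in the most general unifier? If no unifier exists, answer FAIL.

r(q(1, 1), 1)

Decompose q/2: h(1, a, b) = h(1, a, b),  h(r(1, h(Y, 2, a)), r(Y1, 1), Y1) = h(W, Y, q(1, 1)).
Delete trivial equation h(1, a, b) = h(1, a, b).
Decompose h/3: r(1, h(Y, 2, a)) = W,  r(Y1, 1) = Y,  Y1 = q(1, 1).
Bind W := r(1, h(Y, 2, a)); no other remaining equation mentions W.
Bind Y := r(Y1, 1); no other remaining equation mentions Y. Substituting into the earlier binding gives W := r(1, h(r(Y1, 1), 2, a)).
Bind Y1 := q(1, 1). Substituting into the earlier bindings gives W := r(1, h(r(q(1, 1), 1), 2, a)), Y := r(q(1, 1), 1).
MGU = { W := r(1, h(r(q(1, 1), 1), 2, a)), Y := r(q(1, 1), 1), Y1 := q(1, 1) }, so Y := r(q(1, 1), 1).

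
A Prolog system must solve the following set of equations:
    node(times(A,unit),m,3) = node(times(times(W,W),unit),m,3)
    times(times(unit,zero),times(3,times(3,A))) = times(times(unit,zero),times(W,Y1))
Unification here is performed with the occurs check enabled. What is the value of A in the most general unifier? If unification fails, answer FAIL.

times(3,3)

Decompose node/3: times(A,unit) = times(times(W,W),unit),  m = m,  3 = 3.
Decompose times/2: A = times(W,W),  unit = unit.
Bind A := times(W,W); substituting into the one remaining equation that mentions A gives: times(times(unit,zero),times(3,times(3,times(W,W)))) = times(times(unit,zero),times(W,Y1)).
Delete trivial equation unit = unit.
Delete trivial equation m = m.
Delete trivial equation 3 = 3.
Decompose times/2: times(unit,zero) = times(unit,zero),  times(3,times(3,times(W,W))) = times(W,Y1).
Delete trivial equation times(unit,zero) = times(unit,zero).
Decompose times/2: 3 = W,  times(3,times(W,W)) = Y1.
Bind W := 3; substituting into the remaining equation gives: times(3,times(3,3)) = Y1. Substituting into the earlier binding gives A := times(3,3).
Bind Y1 := times(3,times(3,3)).
MGU = { A = times(3,3), W = 3, Y1 = times(3,times(3,3)) }, so A = times(3,3).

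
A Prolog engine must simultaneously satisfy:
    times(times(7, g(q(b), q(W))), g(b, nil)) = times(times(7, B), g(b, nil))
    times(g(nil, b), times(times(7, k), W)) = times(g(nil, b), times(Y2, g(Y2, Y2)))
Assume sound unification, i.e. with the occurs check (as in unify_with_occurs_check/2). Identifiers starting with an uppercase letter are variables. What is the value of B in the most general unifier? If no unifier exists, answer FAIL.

g(q(b), q(g(times(7, k), times(7, k))))

Decompose times/2: times(7, g(q(b), q(W))) = times(7, B),  g(b, nil) = g(b, nil).
Decompose times/2: 7 = 7,  g(q(b), q(W)) = B.
Delete trivial equation 7 = 7.
Bind B := g(q(b), q(W)); no other remaining equation mentions B.
Delete trivial equation g(b, nil) = g(b, nil).
Decompose times/2: g(nil, b) = g(nil, b),  times(times(7, k), W) = times(Y2, g(Y2, Y2)).
Delete trivial equation g(nil, b) = g(nil, b).
Decompose times/2: times(7, k) = Y2,  W = g(Y2, Y2).
Bind Y2 := times(7, k); substituting into the remaining equation gives: W = g(times(7, k), times(7, k)).
Bind W := g(times(7, k), times(7, k)). Substituting into the earlier binding gives B := g(q(b), q(g(times(7, k), times(7, k)))).
MGU = { B = g(q(b), q(g(times(7, k), times(7, k)))), Y2 = times(7, k), W = g(times(7, k), times(7, k)) }, so B = g(q(b), q(g(times(7, k), times(7, k)))).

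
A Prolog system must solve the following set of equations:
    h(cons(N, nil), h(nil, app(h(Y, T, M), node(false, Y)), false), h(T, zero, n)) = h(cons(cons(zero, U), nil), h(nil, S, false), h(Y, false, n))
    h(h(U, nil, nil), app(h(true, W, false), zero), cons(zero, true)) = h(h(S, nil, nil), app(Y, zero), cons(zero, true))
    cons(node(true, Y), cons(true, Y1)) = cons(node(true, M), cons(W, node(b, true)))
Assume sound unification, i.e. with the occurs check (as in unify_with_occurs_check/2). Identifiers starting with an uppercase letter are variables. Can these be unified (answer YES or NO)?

NO

Decompose h/3: cons(N, nil) = cons(cons(zero, U), nil),  h(nil, app(h(Y, T, M), node(false, Y)), false) = h(nil, S, false),  h(T, zero, n) = h(Y, false, n).
Decompose cons/2: N = cons(zero, U),  nil = nil.
Bind N := cons(zero, U); no other remaining equation mentions N.
Delete trivial equation nil = nil.
Decompose h/3: nil = nil,  app(h(Y, T, M), node(false, Y)) = S,  false = false.
Delete trivial equation nil = nil.
Bind S := app(h(Y, T, M), node(false, Y)); substituting into the one remaining equation that mentions S gives: h(h(U, nil, nil), app(h(true, W, false), zero), cons(zero, true)) = h(h(app(h(Y, T, M), node(false, Y)), nil, nil), app(Y, zero), cons(zero, true)).
Delete trivial equation false = false.
Decompose h/3: T = Y,  zero = false,  n = n.
Bind T := Y; substituting into the one remaining equation that mentions T gives: h(h(U, nil, nil), app(h(true, W, false), zero), cons(zero, true)) = h(h(app(h(Y, Y, M), node(false, Y)), nil, nil), app(Y, zero), cons(zero, true)). Substituting into the earlier binding gives S := app(h(Y, Y, M), node(false, Y)).
Clash: constants zero and false differ; no unifier exists.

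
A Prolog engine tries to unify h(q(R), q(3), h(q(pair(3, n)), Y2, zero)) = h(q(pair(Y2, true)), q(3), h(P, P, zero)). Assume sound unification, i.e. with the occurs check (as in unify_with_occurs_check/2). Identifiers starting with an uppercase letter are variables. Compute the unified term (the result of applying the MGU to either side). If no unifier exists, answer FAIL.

h(q(pair(q(pair(3, n)), true)), q(3), h(q(pair(3, n)), q(pair(3, n)), zero))

Decompose h/3: q(R) = q(pair(Y2, true)),  q(3) = q(3),  h(q(pair(3, n)), Y2, zero) = h(P, P, zero).
Decompose q/1: R = pair(Y2, true).
Bind R := pair(Y2, true); no other remaining equation mentions R.
Delete trivial equation q(3) = q(3).
Decompose h/3: q(pair(3, n)) = P,  Y2 = P,  zero = zero.
Bind P := q(pair(3, n)); substituting into the one remaining equation that mentions P gives: Y2 = q(pair(3, n)).
Bind Y2 := q(pair(3, n)); no other remaining equation mentions Y2. Substituting into the earlier binding gives R := pair(q(pair(3, n)), true).
Delete trivial equation zero = zero.
Applying the MGU to either side gives h(q(pair(q(pair(3, n)), true)), q(3), h(q(pair(3, n)), q(pair(3, n)), zero)).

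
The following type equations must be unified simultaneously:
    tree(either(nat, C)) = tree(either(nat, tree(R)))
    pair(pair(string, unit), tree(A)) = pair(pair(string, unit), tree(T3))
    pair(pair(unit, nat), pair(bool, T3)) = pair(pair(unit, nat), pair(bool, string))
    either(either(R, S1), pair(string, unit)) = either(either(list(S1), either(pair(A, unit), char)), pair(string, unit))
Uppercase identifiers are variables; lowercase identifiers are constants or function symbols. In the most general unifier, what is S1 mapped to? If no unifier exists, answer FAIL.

either(pair(string, unit), char)

Decompose tree/1: either(nat, C) = either(nat, tree(R)).
Decompose either/2: nat = nat,  C = tree(R).
Delete trivial equation nat = nat.
Bind C := tree(R); no other remaining equation mentions C.
Decompose pair/2: pair(string, unit) = pair(string, unit),  tree(A) = tree(T3).
Delete trivial equation pair(string, unit) = pair(string, unit).
Decompose tree/1: A = T3.
Bind A := T3; substituting into the one remaining equation that mentions A gives: either(either(R, S1), pair(string, unit)) = either(either(list(S1), either(pair(T3, unit), char)), pair(string, unit)).
Decompose pair/2: pair(unit, nat) = pair(unit, nat),  pair(bool, T3) = pair(bool, string).
Delete trivial equation pair(unit, nat) = pair(unit, nat).
Decompose pair/2: bool = bool,  T3 = string.
Delete trivial equation bool = bool.
Bind T3 := string; substituting into the remaining equation gives: either(either(R, S1), pair(string, unit)) = either(either(list(S1), either(pair(string, unit), char)), pair(string, unit)). Substituting into the earlier binding gives A := string.
Decompose either/2: either(R, S1) = either(list(S1), either(pair(string, unit), char)),  pair(string, unit) = pair(string, unit).
Decompose either/2: R = list(S1),  S1 = either(pair(string, unit), char).
Bind R := list(S1); no other remaining equation mentions R. Substituting into the earlier binding gives C := tree(list(S1)).
Bind S1 := either(pair(string, unit), char); no other remaining equation mentions S1. Substituting into the earlier bindings gives C := tree(list(either(pair(string, unit), char))), R := list(either(pair(string, unit), char)).
Delete trivial equation pair(string, unit) = pair(string, unit).
MGU = { C := tree(list(either(pair(string, unit), char))), A := string, T3 := string, R := list(either(pair(string, unit), char)), S1 := either(pair(string, unit), char) }, so S1 := either(pair(string, unit), char).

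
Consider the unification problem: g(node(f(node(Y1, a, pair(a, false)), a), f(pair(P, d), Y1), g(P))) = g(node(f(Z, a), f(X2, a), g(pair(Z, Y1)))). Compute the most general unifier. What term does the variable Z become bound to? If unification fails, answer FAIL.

node(a, a, pair(a, false))

Decompose g/1: node(f(node(Y1, a, pair(a, false)), a), f(pair(P, d), Y1), g(P)) = node(f(Z, a), f(X2, a), g(pair(Z, Y1))).
Decompose node/3: f(node(Y1, a, pair(a, false)), a) = f(Z, a),  f(pair(P, d), Y1) = f(X2, a),  g(P) = g(pair(Z, Y1)).
Decompose f/2: node(Y1, a, pair(a, false)) = Z,  a = a.
Bind Z := node(Y1, a, pair(a, false)); substituting into the one remaining equation that mentions Z gives: g(P) = g(pair(node(Y1, a, pair(a, false)), Y1)).
Delete trivial equation a = a.
Decompose f/2: pair(P, d) = X2,  Y1 = a.
Bind X2 := pair(P, d); no other remaining equation mentions X2.
Bind Y1 := a; substituting into the remaining equation gives: g(P) = g(pair(node(a, a, pair(a, false)), a)). Substituting into the earlier binding gives Z := node(a, a, pair(a, false)).
Decompose g/1: P = pair(node(a, a, pair(a, false)), a).
Bind P := pair(node(a, a, pair(a, false)), a). Substituting into the earlier binding gives X2 := pair(pair(node(a, a, pair(a, false)), a), d).
MGU = { Z := node(a, a, pair(a, false)), X2 := pair(pair(node(a, a, pair(a, false)), a), d), Y1 := a, P := pair(node(a, a, pair(a, false)), a) }, so Z := node(a, a, pair(a, false)).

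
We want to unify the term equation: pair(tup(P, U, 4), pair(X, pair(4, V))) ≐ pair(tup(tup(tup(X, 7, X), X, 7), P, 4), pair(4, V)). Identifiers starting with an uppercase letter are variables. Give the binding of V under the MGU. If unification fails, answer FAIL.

FAIL

Decompose pair/2: tup(P, U, 4) ≐ tup(tup(tup(X, 7, X), X, 7), P, 4),  pair(X, pair(4, V)) ≐ pair(4, V).
Decompose tup/3: P ≐ tup(tup(X, 7, X), X, 7),  U ≐ P,  4 ≐ 4.
Bind P := tup(tup(X, 7, X), X, 7); substituting into the one remaining equation that mentions P gives: U ≐ tup(tup(X, 7, X), X, 7).
Bind U := tup(tup(X, 7, X), X, 7); no other remaining equation mentions U.
Delete trivial equation 4 ≐ 4.
Decompose pair/2: X ≐ 4,  pair(4, V) ≐ V.
Bind X := 4; no other remaining equation mentions X. Substituting into the earlier bindings gives P := tup(tup(4, 7, 4), 4, 7), U := tup(tup(4, 7, 4), 4, 7).
Occurs check fails: V occurs in pair(4, V); the equation V ≐ pair(4, V) has no finite solution.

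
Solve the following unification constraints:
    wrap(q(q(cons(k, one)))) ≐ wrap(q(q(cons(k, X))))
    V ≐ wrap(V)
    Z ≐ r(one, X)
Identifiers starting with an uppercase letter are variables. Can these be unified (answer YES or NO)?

Decompose wrap/1: q(q(cons(k, one))) ≐ q(q(cons(k, X))).
Decompose q/1: q(cons(k, one)) ≐ q(cons(k, X)).
Decompose q/1: cons(k, one) ≐ cons(k, X).
Decompose cons/2: k ≐ k,  one ≐ X.
Delete trivial equation k ≐ k.
Bind X := one; substituting into the one remaining equation that mentions X gives: Z ≐ r(one, one).
Occurs check fails: V occurs in wrap(V); the equation V ≐ wrap(V) has no finite solution.

NO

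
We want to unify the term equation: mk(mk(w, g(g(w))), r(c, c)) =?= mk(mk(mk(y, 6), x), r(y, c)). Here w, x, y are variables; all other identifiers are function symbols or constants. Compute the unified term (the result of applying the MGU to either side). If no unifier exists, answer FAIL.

mk(mk(mk(c, 6), g(g(mk(c, 6)))), r(c, c))

Decompose mk/2: mk(w, g(g(w))) =?= mk(mk(y, 6), x),  r(c, c) =?= r(y, c).
Decompose mk/2: w =?= mk(y, 6),  g(g(w)) =?= x.
Bind w := mk(y, 6); substituting into the one remaining equation that mentions w gives: g(g(mk(y, 6))) =?= x.
Bind x := g(g(mk(y, 6))); no other remaining equation mentions x.
Decompose r/2: c =?= y,  c =?= c.
Bind y := c; no other remaining equation mentions y. Substituting into the earlier bindings gives w := mk(c, 6), x := g(g(mk(c, 6))).
Delete trivial equation c =?= c.
Applying the MGU to either side gives mk(mk(mk(c, 6), g(g(mk(c, 6)))), r(c, c)).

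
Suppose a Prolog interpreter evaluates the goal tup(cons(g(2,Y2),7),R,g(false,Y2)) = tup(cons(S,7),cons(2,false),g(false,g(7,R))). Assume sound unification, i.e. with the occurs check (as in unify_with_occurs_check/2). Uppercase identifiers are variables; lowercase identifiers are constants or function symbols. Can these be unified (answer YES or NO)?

Decompose tup/3: cons(g(2,Y2),7) = cons(S,7),  R = cons(2,false),  g(false,Y2) = g(false,g(7,R)).
Decompose cons/2: g(2,Y2) = S,  7 = 7.
Bind S := g(2,Y2); no other remaining equation mentions S.
Delete trivial equation 7 = 7.
Bind R := cons(2,false); substituting into the remaining equation gives: g(false,Y2) = g(false,g(7,cons(2,false))).
Decompose g/2: false = false,  Y2 = g(7,cons(2,false)).
Delete trivial equation false = false.
Bind Y2 := g(7,cons(2,false)). Substituting into the earlier binding gives S := g(2,g(7,cons(2,false))).
No equations remain and no clash or occurs-check failure arose, so a unifier exists.

YES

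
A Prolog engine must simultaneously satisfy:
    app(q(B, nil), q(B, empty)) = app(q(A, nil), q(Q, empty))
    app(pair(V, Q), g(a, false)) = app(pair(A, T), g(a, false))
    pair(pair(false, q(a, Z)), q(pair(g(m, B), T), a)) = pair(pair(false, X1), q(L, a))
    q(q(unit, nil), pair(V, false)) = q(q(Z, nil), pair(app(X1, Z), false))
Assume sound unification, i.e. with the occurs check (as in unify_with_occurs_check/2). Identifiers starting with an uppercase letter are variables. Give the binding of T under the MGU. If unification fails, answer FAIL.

Decompose app/2: q(B, nil) = q(A, nil),  q(B, empty) = q(Q, empty).
Decompose q/2: B = A,  nil = nil.
Bind B := A; substituting into the 2 remaining equations that mention B gives: q(A, empty) = q(Q, empty),  pair(pair(false, q(a, Z)), q(pair(g(m, A), T), a)) = pair(pair(false, X1), q(L, a)).
Delete trivial equation nil = nil.
Decompose q/2: A = Q,  empty = empty.
Bind A := Q; substituting into the 2 remaining equations that mention A gives: app(pair(V, Q), g(a, false)) = app(pair(Q, T), g(a, false)),  pair(pair(false, q(a, Z)), q(pair(g(m, Q), T), a)) = pair(pair(false, X1), q(L, a)). Substituting into the earlier binding gives B := Q.
Delete trivial equation empty = empty.
Decompose app/2: pair(V, Q) = pair(Q, T),  g(a, false) = g(a, false).
Decompose pair/2: V = Q,  Q = T.
Bind V := Q; substituting into the one remaining equation that mentions V gives: q(q(unit, nil), pair(Q, false)) = q(q(Z, nil), pair(app(X1, Z), false)).
Bind Q := T; substituting into the 2 remaining equations that mention Q gives: pair(pair(false, q(a, Z)), q(pair(g(m, T), T), a)) = pair(pair(false, X1), q(L, a)),  q(q(unit, nil), pair(T, false)) = q(q(Z, nil), pair(app(X1, Z), false)). Substituting into the earlier bindings gives B := T, A := T, V := T.
Delete trivial equation g(a, false) = g(a, false).
Decompose pair/2: pair(false, q(a, Z)) = pair(false, X1),  q(pair(g(m, T), T), a) = q(L, a).
Decompose pair/2: false = false,  q(a, Z) = X1.
Delete trivial equation false = false.
Bind X1 := q(a, Z); substituting into the one remaining equation that mentions X1 gives: q(q(unit, nil), pair(T, false)) = q(q(Z, nil), pair(app(q(a, Z), Z), false)).
Decompose q/2: pair(g(m, T), T) = L,  a = a.
Bind L := pair(g(m, T), T); no other remaining equation mentions L.
Delete trivial equation a = a.
Decompose q/2: q(unit, nil) = q(Z, nil),  pair(T, false) = pair(app(q(a, Z), Z), false).
Decompose q/2: unit = Z,  nil = nil.
Bind Z := unit; substituting into the one remaining equation that mentions Z gives: pair(T, false) = pair(app(q(a, unit), unit), false). Substituting into the earlier binding gives X1 := q(a, unit).
Delete trivial equation nil = nil.
Decompose pair/2: T = app(q(a, unit), unit),  false = false.
Bind T := app(q(a, unit), unit); no other remaining equation mentions T. Substituting into the earlier bindings gives B := app(q(a, unit), unit), A := app(q(a, unit), unit), V := app(q(a, unit), unit), Q := app(q(a, unit), unit), L := pair(g(m, app(q(a, unit), unit)), app(q(a, unit), unit)).
Delete trivial equation false = false.
MGU = { B ↦ app(q(a, unit), unit), A ↦ app(q(a, unit), unit), V ↦ app(q(a, unit), unit), Q ↦ app(q(a, unit), unit), X1 ↦ q(a, unit), L ↦ pair(g(m, app(q(a, unit), unit)), app(q(a, unit), unit)), Z ↦ unit, T ↦ app(q(a, unit), unit) }, so T ↦ app(q(a, unit), unit).

app(q(a, unit), unit)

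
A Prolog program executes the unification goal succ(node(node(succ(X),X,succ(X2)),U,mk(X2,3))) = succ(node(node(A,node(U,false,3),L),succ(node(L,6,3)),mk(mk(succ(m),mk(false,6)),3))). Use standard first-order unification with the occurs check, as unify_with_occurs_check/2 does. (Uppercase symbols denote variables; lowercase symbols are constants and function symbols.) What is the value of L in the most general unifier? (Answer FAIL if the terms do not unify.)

succ(mk(succ(m),mk(false,6)))

Decompose succ/1: node(node(succ(X),X,succ(X2)),U,mk(X2,3)) = node(node(A,node(U,false,3),L),succ(node(L,6,3)),mk(mk(succ(m),mk(false,6)),3)).
Decompose node/3: node(succ(X),X,succ(X2)) = node(A,node(U,false,3),L),  U = succ(node(L,6,3)),  mk(X2,3) = mk(mk(succ(m),mk(false,6)),3).
Decompose node/3: succ(X) = A,  X = node(U,false,3),  succ(X2) = L.
Bind A := succ(X); no other remaining equation mentions A.
Bind X := node(U,false,3); no other remaining equation mentions X. Substituting into the earlier binding gives A := succ(node(U,false,3)).
Bind L := succ(X2); substituting into the one remaining equation that mentions L gives: U = succ(node(succ(X2),6,3)).
Bind U := succ(node(succ(X2),6,3)); no other remaining equation mentions U. Substituting into the earlier bindings gives A := succ(node(succ(node(succ(X2),6,3)),false,3)), X := node(succ(node(succ(X2),6,3)),false,3).
Decompose mk/2: X2 = mk(succ(m),mk(false,6)),  3 = 3.
Bind X2 := mk(succ(m),mk(false,6)); no other remaining equation mentions X2. Substituting into the earlier bindings gives A := succ(node(succ(node(succ(mk(succ(m),mk(false,6))),6,3)),false,3)), X := node(succ(node(succ(mk(succ(m),mk(false,6))),6,3)),false,3), L := succ(mk(succ(m),mk(false,6))), U := succ(node(succ(mk(succ(m),mk(false,6))),6,3)).
Delete trivial equation 3 = 3.
MGU = { A = succ(node(succ(node(succ(mk(succ(m),mk(false,6))),6,3)),false,3)), X = node(succ(node(succ(mk(succ(m),mk(false,6))),6,3)),false,3), L = succ(mk(succ(m),mk(false,6))), U = succ(node(succ(mk(succ(m),mk(false,6))),6,3)), X2 = mk(succ(m),mk(false,6)) }, so L = succ(mk(succ(m),mk(false,6))).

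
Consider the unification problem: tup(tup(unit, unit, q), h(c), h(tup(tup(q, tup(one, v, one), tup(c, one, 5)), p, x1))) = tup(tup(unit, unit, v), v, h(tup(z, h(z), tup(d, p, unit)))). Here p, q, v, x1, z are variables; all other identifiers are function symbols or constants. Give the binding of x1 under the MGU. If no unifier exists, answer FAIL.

Decompose tup/3: tup(unit, unit, q) = tup(unit, unit, v),  h(c) = v,  h(tup(tup(q, tup(one, v, one), tup(c, one, 5)), p, x1)) = h(tup(z, h(z), tup(d, p, unit))).
Decompose tup/3: unit = unit,  unit = unit,  q = v.
Delete trivial equation unit = unit.
Delete trivial equation unit = unit.
Bind q := v; substituting into the one remaining equation that mentions q gives: h(tup(tup(v, tup(one, v, one), tup(c, one, 5)), p, x1)) = h(tup(z, h(z), tup(d, p, unit))).
Bind v := h(c); substituting into the remaining equation gives: h(tup(tup(h(c), tup(one, h(c), one), tup(c, one, 5)), p, x1)) = h(tup(z, h(z), tup(d, p, unit))). Substituting into the earlier binding gives q := h(c).
Decompose h/1: tup(tup(h(c), tup(one, h(c), one), tup(c, one, 5)), p, x1) = tup(z, h(z), tup(d, p, unit)).
Decompose tup/3: tup(h(c), tup(one, h(c), one), tup(c, one, 5)) = z,  p = h(z),  x1 = tup(d, p, unit).
Bind z := tup(h(c), tup(one, h(c), one), tup(c, one, 5)); substituting into the one remaining equation that mentions z gives: p = h(tup(h(c), tup(one, h(c), one), tup(c, one, 5))).
Bind p := h(tup(h(c), tup(one, h(c), one), tup(c, one, 5))); substituting into the remaining equation gives: x1 = tup(d, h(tup(h(c), tup(one, h(c), one), tup(c, one, 5))), unit).
Bind x1 := tup(d, h(tup(h(c), tup(one, h(c), one), tup(c, one, 5))), unit).
MGU = { q := h(c), v := h(c), z := tup(h(c), tup(one, h(c), one), tup(c, one, 5)), p := h(tup(h(c), tup(one, h(c), one), tup(c, one, 5))), x1 := tup(d, h(tup(h(c), tup(one, h(c), one), tup(c, one, 5))), unit) }, so x1 := tup(d, h(tup(h(c), tup(one, h(c), one), tup(c, one, 5))), unit).

tup(d, h(tup(h(c), tup(one, h(c), one), tup(c, one, 5))), unit)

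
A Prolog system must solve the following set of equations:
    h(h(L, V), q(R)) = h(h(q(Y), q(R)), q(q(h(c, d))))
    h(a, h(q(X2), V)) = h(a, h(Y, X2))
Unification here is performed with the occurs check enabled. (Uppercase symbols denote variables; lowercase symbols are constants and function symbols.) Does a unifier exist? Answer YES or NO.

Decompose h/2: h(L, V) = h(q(Y), q(R)),  q(R) = q(q(h(c, d))).
Decompose h/2: L = q(Y),  V = q(R).
Bind L := q(Y); no other remaining equation mentions L.
Bind V := q(R); substituting into the one remaining equation that mentions V gives: h(a, h(q(X2), q(R))) = h(a, h(Y, X2)).
Decompose q/1: R = q(h(c, d)).
Bind R := q(h(c, d)); substituting into the remaining equation gives: h(a, h(q(X2), q(q(h(c, d))))) = h(a, h(Y, X2)). Substituting into the earlier binding gives V := q(q(h(c, d))).
Decompose h/2: a = a,  h(q(X2), q(q(h(c, d)))) = h(Y, X2).
Delete trivial equation a = a.
Decompose h/2: q(X2) = Y,  q(q(h(c, d))) = X2.
Bind Y := q(X2); no other remaining equation mentions Y. Substituting into the earlier binding gives L := q(q(X2)).
Bind X2 := q(q(h(c, d))). Substituting into the earlier bindings gives L := q(q(q(q(h(c, d))))), Y := q(q(q(h(c, d)))).
No equations remain and no clash or occurs-check failure arose, so a unifier exists.

YES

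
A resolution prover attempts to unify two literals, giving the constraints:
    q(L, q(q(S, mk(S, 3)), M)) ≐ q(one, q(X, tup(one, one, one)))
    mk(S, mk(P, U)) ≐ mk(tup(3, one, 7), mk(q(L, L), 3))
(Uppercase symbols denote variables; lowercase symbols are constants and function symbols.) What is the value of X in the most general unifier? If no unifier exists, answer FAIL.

Decompose q/2: L ≐ one,  q(q(S, mk(S, 3)), M) ≐ q(X, tup(one, one, one)).
Bind L := one; substituting into the one remaining equation that mentions L gives: mk(S, mk(P, U)) ≐ mk(tup(3, one, 7), mk(q(one, one), 3)).
Decompose q/2: q(S, mk(S, 3)) ≐ X,  M ≐ tup(one, one, one).
Bind X := q(S, mk(S, 3)); no other remaining equation mentions X.
Bind M := tup(one, one, one); no other remaining equation mentions M.
Decompose mk/2: S ≐ tup(3, one, 7),  mk(P, U) ≐ mk(q(one, one), 3).
Bind S := tup(3, one, 7); no other remaining equation mentions S. Substituting into the earlier binding gives X := q(tup(3, one, 7), mk(tup(3, one, 7), 3)).
Decompose mk/2: P ≐ q(one, one),  U ≐ 3.
Bind P := q(one, one); no other remaining equation mentions P.
Bind U := 3.
MGU = { L ↦ one, X ↦ q(tup(3, one, 7), mk(tup(3, one, 7), 3)), M ↦ tup(one, one, one), S ↦ tup(3, one, 7), P ↦ q(one, one), U ↦ 3 }, so X ↦ q(tup(3, one, 7), mk(tup(3, one, 7), 3)).

q(tup(3, one, 7), mk(tup(3, one, 7), 3))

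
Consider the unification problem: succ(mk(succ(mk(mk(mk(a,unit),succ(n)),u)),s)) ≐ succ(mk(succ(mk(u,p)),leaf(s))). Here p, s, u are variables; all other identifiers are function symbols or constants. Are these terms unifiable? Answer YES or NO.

Decompose succ/1: mk(succ(mk(mk(mk(a,unit),succ(n)),u)),s) ≐ mk(succ(mk(u,p)),leaf(s)).
Decompose mk/2: succ(mk(mk(mk(a,unit),succ(n)),u)) ≐ succ(mk(u,p)),  s ≐ leaf(s).
Decompose succ/1: mk(mk(mk(a,unit),succ(n)),u) ≐ mk(u,p).
Decompose mk/2: mk(mk(a,unit),succ(n)) ≐ u,  u ≐ p.
Bind u := mk(mk(a,unit),succ(n)); substituting into the one remaining equation that mentions u gives: mk(mk(a,unit),succ(n)) ≐ p.
Bind p := mk(mk(a,unit),succ(n)); no other remaining equation mentions p.
Occurs check fails: s occurs in leaf(s); the equation s ≐ leaf(s) has no finite solution.

NO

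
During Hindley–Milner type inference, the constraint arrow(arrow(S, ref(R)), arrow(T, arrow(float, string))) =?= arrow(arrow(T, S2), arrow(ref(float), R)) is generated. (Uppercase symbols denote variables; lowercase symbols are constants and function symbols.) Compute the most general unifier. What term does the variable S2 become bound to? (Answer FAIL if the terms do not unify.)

Decompose arrow/2: arrow(S, ref(R)) =?= arrow(T, S2),  arrow(T, arrow(float, string)) =?= arrow(ref(float), R).
Decompose arrow/2: S =?= T,  ref(R) =?= S2.
Bind S := T; no other remaining equation mentions S.
Bind S2 := ref(R); no other remaining equation mentions S2.
Decompose arrow/2: T =?= ref(float),  arrow(float, string) =?= R.
Bind T := ref(float); no other remaining equation mentions T. Substituting into the earlier binding gives S := ref(float).
Bind R := arrow(float, string). Substituting into the earlier binding gives S2 := ref(arrow(float, string)).
MGU = { S := ref(float), S2 := ref(arrow(float, string)), T := ref(float), R := arrow(float, string) }, so S2 := ref(arrow(float, string)).

ref(arrow(float, string))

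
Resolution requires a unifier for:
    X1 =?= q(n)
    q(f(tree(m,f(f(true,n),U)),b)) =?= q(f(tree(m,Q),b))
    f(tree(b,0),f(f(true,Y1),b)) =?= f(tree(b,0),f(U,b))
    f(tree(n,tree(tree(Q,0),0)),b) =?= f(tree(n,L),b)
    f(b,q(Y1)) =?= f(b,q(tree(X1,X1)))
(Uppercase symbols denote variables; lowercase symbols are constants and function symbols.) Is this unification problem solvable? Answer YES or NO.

Bind X1 := q(n); substituting into the one remaining equation that mentions X1 gives: f(b,q(Y1)) =?= f(b,q(tree(q(n),q(n)))).
Decompose q/1: f(tree(m,f(f(true,n),U)),b) =?= f(tree(m,Q),b).
Decompose f/2: tree(m,f(f(true,n),U)) =?= tree(m,Q),  b =?= b.
Decompose tree/2: m =?= m,  f(f(true,n),U) =?= Q.
Delete trivial equation m =?= m.
Bind Q := f(f(true,n),U); substituting into the one remaining equation that mentions Q gives: f(tree(n,tree(tree(f(f(true,n),U),0),0)),b) =?= f(tree(n,L),b).
Delete trivial equation b =?= b.
Decompose f/2: tree(b,0) =?= tree(b,0),  f(f(true,Y1),b) =?= f(U,b).
Delete trivial equation tree(b,0) =?= tree(b,0).
Decompose f/2: f(true,Y1) =?= U,  b =?= b.
Bind U := f(true,Y1); substituting into the one remaining equation that mentions U gives: f(tree(n,tree(tree(f(f(true,n),f(true,Y1)),0),0)),b) =?= f(tree(n,L),b). Substituting into the earlier binding gives Q := f(f(true,n),f(true,Y1)).
Delete trivial equation b =?= b.
Decompose f/2: tree(n,tree(tree(f(f(true,n),f(true,Y1)),0),0)) =?= tree(n,L),  b =?= b.
Decompose tree/2: n =?= n,  tree(tree(f(f(true,n),f(true,Y1)),0),0) =?= L.
Delete trivial equation n =?= n.
Bind L := tree(tree(f(f(true,n),f(true,Y1)),0),0); no other remaining equation mentions L.
Delete trivial equation b =?= b.
Decompose f/2: b =?= b,  q(Y1) =?= q(tree(q(n),q(n))).
Delete trivial equation b =?= b.
Decompose q/1: Y1 =?= tree(q(n),q(n)).
Bind Y1 := tree(q(n),q(n)). Substituting into the earlier bindings gives Q := f(f(true,n),f(true,tree(q(n),q(n)))), U := f(true,tree(q(n),q(n))), L := tree(tree(f(f(true,n),f(true,tree(q(n),q(n)))),0),0).
No equations remain and no clash or occurs-check failure arose, so a unifier exists.

YES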